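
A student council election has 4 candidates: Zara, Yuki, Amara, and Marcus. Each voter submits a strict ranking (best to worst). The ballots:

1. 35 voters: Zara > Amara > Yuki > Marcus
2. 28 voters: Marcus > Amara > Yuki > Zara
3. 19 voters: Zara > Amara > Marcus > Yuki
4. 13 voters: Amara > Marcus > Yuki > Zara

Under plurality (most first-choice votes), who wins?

Zara

First-place votes: Zara 54, Yuki 0, Amara 13, Marcus 28.
Zara has the most first-place votes.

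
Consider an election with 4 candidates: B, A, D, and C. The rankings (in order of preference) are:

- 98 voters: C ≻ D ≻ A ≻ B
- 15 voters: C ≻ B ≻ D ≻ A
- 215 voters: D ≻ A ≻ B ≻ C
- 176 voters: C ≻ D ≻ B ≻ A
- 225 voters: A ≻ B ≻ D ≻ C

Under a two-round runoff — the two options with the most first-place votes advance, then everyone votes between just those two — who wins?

A

Round 1 first-place votes: B 0, A 225, D 215, C 289.
C and A advance.
Runoff: C is preferred to A by 289 voters; A by 440.
A wins the runoff.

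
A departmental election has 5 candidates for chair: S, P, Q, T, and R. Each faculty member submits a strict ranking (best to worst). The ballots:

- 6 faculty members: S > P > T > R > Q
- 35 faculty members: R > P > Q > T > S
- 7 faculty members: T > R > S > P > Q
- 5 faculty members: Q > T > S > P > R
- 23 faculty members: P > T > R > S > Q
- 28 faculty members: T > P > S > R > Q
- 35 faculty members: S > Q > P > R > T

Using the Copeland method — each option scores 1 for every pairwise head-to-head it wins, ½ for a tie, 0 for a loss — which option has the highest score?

S: beats Q and R; loses to P and T → score 2.
P: beats S, Q, T, and R → score 4.
Q: beats T; loses to S, P, and R → score 1.
T: beats S; loses to P, Q, and R → score 1.
R: beats Q and T; loses to S and P → score 2.
P has the best pairwise record.

P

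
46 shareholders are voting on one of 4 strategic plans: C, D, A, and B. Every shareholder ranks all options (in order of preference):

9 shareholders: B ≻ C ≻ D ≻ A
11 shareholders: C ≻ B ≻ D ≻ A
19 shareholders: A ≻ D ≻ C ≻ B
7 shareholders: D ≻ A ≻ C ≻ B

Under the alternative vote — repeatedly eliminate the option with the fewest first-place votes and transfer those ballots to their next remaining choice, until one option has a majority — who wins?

Round 1: C 11, D 7, A 19, B 9. Eliminate D.
Round 2: C 11, A 26, B 9. A has a majority.

A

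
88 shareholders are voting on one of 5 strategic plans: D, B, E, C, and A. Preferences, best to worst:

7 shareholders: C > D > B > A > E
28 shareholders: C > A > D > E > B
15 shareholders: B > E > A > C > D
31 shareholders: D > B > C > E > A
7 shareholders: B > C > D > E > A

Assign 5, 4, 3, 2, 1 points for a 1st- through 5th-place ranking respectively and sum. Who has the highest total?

D: 7·4 + 28·3 + 15·1 + 31·5 + 7·3 = 303
B: 7·3 + 28·1 + 15·5 + 31·4 + 7·5 = 283
E: 7·1 + 28·2 + 15·4 + 31·2 + 7·2 = 199
C: 7·5 + 28·5 + 15·2 + 31·3 + 7·4 = 326
A: 7·2 + 28·4 + 15·3 + 31·1 + 7·1 = 209
C has the highest Borda score (326).

C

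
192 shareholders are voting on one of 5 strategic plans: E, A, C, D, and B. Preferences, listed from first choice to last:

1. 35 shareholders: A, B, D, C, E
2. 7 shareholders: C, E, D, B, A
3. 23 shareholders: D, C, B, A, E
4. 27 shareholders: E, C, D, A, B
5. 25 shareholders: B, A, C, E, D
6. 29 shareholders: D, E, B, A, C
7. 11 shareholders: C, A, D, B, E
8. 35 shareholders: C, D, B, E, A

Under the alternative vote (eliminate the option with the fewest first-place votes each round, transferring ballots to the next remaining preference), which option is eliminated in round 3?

Round 1: E 27, A 35, C 53, D 52, B 25. Eliminate B.
Round 2: E 27, A 60, C 53, D 52. Eliminate E.
Round 3: A 60, C 80, D 52. Eliminate D.

D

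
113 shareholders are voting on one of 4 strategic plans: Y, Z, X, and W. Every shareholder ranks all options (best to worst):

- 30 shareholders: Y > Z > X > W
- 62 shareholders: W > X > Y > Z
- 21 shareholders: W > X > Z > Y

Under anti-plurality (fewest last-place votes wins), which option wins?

Last-place votes: Y 21, Z 62, X 0, W 30.
X is ranked last by the fewest voters, so X wins.

X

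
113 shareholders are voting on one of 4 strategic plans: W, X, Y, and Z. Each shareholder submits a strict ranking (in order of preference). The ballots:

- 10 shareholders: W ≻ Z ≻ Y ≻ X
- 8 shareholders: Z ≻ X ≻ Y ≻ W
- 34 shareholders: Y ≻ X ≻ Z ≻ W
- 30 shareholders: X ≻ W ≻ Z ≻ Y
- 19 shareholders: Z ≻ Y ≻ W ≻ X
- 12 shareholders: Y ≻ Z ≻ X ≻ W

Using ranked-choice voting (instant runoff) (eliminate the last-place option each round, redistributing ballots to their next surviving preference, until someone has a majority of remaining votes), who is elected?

Round 1: W 10, X 30, Y 46, Z 27. Eliminate W.
Round 2: X 30, Y 46, Z 37. Eliminate X.
Round 3: Y 46, Z 67. Z has a majority.

Z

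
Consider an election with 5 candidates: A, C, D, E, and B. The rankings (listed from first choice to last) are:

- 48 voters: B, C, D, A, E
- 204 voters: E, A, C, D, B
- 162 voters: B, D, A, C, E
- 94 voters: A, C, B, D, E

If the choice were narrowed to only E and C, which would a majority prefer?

C

Voters preferring E to C: 204; preferring C to E: 304.
C wins the head-to-head.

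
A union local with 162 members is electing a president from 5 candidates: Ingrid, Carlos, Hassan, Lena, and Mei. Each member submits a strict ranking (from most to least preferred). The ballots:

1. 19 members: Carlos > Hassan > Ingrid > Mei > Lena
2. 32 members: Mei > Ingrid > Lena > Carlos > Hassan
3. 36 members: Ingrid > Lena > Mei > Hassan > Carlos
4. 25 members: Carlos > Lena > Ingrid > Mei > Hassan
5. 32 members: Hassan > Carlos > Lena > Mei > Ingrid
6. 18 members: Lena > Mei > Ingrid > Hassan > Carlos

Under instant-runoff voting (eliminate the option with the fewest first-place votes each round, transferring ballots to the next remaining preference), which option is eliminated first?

Round 1: Ingrid 36, Carlos 44, Hassan 32, Lena 18, Mei 32. Eliminate Lena.

Lena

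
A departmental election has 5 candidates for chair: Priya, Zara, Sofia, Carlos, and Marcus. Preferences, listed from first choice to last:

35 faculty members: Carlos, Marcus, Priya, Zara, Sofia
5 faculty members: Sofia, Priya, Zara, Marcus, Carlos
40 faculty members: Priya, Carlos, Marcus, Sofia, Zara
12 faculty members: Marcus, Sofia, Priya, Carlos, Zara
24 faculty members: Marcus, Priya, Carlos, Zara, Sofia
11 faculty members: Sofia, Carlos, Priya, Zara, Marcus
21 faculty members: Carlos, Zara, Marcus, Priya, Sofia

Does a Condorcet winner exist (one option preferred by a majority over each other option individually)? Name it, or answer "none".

Checking pairwise contests:
Marcus beats Priya 92–56.
Priya beats Zara 127–21.
Priya beats Sofia 120–28.
Priya beats Carlos 81–67.
Carlos beats Marcus 107–41.
Every option loses at least one head-to-head, so there is no Condorcet winner.

none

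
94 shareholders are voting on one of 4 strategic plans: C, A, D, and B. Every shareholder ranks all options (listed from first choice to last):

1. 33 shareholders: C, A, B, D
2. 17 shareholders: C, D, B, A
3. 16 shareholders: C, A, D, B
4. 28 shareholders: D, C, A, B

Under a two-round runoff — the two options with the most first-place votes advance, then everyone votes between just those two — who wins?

Round 1 first-place votes: C 66, A 0, D 28, B 0.
C and D advance.
Runoff: C is preferred to D by 66 voters; D by 28.
C wins the runoff.

C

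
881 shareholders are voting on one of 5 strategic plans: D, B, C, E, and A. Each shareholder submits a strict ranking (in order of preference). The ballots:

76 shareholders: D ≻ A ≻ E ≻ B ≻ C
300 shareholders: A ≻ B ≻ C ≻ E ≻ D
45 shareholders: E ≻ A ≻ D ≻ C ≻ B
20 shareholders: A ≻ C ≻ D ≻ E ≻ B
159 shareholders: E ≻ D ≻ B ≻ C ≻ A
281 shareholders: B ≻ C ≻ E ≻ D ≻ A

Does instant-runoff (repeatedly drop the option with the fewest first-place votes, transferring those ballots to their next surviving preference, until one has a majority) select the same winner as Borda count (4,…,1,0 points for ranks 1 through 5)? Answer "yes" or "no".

Instant-runoff — R1 D 76, B 281, C 0, E 204, A 320 (C out); R2 D 76, B 281, E 204, A 320 (D out); R3 B 281, E 204, A 396 (E out); R4 B 440, A 441 (A winner). Winner: A.
Borda — scores: D 1192, B 2418, C 1707, E 1850, A 1643. Winner: B.
The two methods disagree.

no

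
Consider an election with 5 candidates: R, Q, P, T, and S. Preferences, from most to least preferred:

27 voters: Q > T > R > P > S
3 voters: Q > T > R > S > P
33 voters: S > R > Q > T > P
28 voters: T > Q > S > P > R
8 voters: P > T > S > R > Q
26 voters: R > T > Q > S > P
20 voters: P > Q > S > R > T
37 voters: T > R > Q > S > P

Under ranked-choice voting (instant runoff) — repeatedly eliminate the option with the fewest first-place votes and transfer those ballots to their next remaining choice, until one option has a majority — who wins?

Round 1: R 26, Q 30, P 28, T 65, S 33. Eliminate R.
Round 2: Q 30, P 28, T 91, S 33. Eliminate P.
Round 3: Q 50, T 99, S 33. T has a majority.

T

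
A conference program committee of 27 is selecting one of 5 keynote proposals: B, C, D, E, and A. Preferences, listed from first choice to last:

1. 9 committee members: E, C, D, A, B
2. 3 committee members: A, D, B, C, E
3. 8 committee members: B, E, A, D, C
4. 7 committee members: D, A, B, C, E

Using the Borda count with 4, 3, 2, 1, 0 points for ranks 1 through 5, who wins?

B: 9·0 + 3·2 + 8·4 + 7·2 = 52
C: 9·3 + 3·1 + 8·0 + 7·1 = 37
D: 9·2 + 3·3 + 8·1 + 7·4 = 63
E: 9·4 + 3·0 + 8·3 + 7·0 = 60
A: 9·1 + 3·4 + 8·2 + 7·3 = 58
D has the highest Borda score (63).

D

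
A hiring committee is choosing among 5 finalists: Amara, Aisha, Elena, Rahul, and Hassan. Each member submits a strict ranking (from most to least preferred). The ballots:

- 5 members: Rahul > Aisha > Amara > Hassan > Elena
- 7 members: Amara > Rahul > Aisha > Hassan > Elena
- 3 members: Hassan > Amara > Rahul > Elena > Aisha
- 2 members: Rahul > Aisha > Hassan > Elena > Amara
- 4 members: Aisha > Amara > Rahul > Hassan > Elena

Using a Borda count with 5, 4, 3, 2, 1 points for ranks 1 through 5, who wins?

Rahul

Amara: 5·3 + 7·5 + 3·4 + 2·1 + 4·4 = 80
Aisha: 5·4 + 7·3 + 3·1 + 2·4 + 4·5 = 72
Elena: 5·1 + 7·1 + 3·2 + 2·2 + 4·1 = 26
Rahul: 5·5 + 7·4 + 3·3 + 2·5 + 4·3 = 84
Hassan: 5·2 + 7·2 + 3·5 + 2·3 + 4·2 = 53
Rahul has the highest Borda score (84).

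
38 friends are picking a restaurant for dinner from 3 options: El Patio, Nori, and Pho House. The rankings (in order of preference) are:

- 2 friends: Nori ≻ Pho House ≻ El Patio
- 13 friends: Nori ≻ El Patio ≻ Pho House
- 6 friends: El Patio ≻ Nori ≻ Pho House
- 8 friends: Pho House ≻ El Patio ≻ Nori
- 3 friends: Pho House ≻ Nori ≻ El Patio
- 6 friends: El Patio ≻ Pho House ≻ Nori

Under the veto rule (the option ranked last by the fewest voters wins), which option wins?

El Patio

Last-place votes: El Patio 5, Nori 14, Pho House 19.
El Patio is ranked last by the fewest voters, so El Patio wins.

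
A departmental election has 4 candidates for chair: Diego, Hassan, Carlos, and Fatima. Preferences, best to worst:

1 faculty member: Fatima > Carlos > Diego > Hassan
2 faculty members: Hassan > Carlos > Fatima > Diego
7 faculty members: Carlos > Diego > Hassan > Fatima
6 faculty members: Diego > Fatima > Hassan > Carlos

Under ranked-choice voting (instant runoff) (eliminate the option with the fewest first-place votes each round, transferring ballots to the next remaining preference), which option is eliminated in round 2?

Round 1: Diego 6, Hassan 2, Carlos 7, Fatima 1. Eliminate Fatima.
Round 2: Diego 6, Hassan 2, Carlos 8. Eliminate Hassan.

Hassan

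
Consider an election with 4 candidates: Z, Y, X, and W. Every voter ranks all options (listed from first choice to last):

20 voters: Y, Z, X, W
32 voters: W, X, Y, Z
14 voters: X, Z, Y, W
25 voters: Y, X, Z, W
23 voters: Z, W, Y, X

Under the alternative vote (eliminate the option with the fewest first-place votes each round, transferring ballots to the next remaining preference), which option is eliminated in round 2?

W

Round 1: Z 23, Y 45, X 14, W 32. Eliminate X.
Round 2: Z 37, Y 45, W 32. Eliminate W.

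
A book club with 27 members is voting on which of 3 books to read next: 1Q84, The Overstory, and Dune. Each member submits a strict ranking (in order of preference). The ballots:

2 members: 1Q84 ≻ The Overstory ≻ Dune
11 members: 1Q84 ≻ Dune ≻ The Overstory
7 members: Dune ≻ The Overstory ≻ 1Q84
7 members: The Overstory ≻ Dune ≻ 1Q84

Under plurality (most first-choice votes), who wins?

1Q84

First-place votes: 1Q84 13, The Overstory 7, Dune 7.
1Q84 has the most first-place votes.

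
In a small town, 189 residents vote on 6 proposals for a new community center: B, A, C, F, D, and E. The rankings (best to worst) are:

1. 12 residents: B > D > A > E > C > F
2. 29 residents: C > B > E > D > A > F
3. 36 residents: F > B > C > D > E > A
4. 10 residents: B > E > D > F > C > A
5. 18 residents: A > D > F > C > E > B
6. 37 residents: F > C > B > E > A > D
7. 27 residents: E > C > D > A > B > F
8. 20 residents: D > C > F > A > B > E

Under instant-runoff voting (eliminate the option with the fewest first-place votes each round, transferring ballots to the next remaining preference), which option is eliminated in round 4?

Round 1: B 22, A 18, C 29, F 73, D 20, E 27. Eliminate A.
Round 2: B 22, C 29, F 73, D 38, E 27. Eliminate B.
Round 3: C 29, F 73, D 50, E 37. Eliminate C.
Round 4: F 73, D 50, E 66. Eliminate D.

D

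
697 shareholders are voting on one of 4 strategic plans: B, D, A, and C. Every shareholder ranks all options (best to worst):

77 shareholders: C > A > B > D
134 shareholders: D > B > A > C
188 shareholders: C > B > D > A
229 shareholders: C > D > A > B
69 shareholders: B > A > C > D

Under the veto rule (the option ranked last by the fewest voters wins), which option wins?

C

Last-place votes: B 229, D 146, A 188, C 134.
C is ranked last by the fewest voters, so C wins.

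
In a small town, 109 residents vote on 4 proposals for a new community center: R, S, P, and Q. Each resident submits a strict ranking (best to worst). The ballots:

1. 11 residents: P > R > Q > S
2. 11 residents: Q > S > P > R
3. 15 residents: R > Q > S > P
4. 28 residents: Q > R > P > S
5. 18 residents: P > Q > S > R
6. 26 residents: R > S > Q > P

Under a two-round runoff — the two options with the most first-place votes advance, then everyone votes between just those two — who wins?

Round 1 first-place votes: R 41, S 0, P 29, Q 39.
R and Q advance.
Runoff: R is preferred to Q by 52 voters; Q by 57.
Q wins the runoff.

Q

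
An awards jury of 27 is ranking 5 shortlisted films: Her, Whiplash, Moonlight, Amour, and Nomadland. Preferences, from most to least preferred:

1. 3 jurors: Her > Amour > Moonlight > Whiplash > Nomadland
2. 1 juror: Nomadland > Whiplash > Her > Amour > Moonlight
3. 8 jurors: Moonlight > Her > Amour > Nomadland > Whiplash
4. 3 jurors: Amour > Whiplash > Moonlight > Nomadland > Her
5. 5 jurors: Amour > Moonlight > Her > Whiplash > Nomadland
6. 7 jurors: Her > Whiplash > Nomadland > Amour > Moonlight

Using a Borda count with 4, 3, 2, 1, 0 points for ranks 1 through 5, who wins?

Her

Her: 3·4 + 1·2 + 8·3 + 3·0 + 5·2 + 7·4 = 76
Whiplash: 3·1 + 1·3 + 8·0 + 3·3 + 5·1 + 7·3 = 41
Moonlight: 3·2 + 1·0 + 8·4 + 3·2 + 5·3 + 7·0 = 59
Amour: 3·3 + 1·1 + 8·2 + 3·4 + 5·4 + 7·1 = 65
Nomadland: 3·0 + 1·4 + 8·1 + 3·1 + 5·0 + 7·2 = 29
Her has the highest Borda score (76).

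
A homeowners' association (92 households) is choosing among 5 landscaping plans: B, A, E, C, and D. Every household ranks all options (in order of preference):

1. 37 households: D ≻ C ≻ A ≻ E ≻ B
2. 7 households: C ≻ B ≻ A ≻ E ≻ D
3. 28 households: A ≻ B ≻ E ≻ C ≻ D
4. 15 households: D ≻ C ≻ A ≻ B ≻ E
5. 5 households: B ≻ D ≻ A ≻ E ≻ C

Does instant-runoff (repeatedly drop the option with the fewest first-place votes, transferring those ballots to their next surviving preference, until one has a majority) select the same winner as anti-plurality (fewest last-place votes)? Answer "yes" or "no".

no

Instant-runoff — R1 B 5, A 28, E 0, C 7, D 52 (D winner). Winner: D.
Anti-plurality — last-place votes: B 37, A 0, E 15, C 5, D 35. Winner: A.
The two methods disagree.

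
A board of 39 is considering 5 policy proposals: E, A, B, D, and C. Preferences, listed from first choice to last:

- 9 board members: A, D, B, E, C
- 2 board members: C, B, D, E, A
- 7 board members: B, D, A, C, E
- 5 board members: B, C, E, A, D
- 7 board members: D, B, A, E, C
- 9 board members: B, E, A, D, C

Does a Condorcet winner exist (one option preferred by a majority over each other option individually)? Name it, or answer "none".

B vs E: 39–0 for B.
B vs A: 30–9 for B.
B vs D: 23–16 for B.
B vs C: 37–2 for B.
B beats every other option head-to-head.

B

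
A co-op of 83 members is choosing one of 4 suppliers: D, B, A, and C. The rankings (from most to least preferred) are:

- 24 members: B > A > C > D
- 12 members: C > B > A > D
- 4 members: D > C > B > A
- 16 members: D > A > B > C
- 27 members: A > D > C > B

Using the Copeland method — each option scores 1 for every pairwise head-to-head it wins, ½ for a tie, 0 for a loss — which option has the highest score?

D: beats B and C; loses to A → score 2.
B: loses to D, A, and C → score 0.
A: beats D, B, and C → score 3.
C: beats B; loses to D and A → score 1.
A has the best pairwise record.

A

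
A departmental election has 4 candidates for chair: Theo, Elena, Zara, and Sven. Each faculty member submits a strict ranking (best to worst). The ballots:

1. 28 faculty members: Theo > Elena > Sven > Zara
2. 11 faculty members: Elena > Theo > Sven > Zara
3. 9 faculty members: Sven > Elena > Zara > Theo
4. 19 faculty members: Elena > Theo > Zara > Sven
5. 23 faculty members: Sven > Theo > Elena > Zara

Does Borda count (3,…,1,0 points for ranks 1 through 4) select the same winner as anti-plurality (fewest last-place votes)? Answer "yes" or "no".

no

Borda — scores: Theo 190, Elena 187, Zara 28, Sven 135. Winner: Theo.
Anti-plurality — last-place votes: Theo 9, Elena 0, Zara 62, Sven 19. Winner: Elena.
The two methods disagree.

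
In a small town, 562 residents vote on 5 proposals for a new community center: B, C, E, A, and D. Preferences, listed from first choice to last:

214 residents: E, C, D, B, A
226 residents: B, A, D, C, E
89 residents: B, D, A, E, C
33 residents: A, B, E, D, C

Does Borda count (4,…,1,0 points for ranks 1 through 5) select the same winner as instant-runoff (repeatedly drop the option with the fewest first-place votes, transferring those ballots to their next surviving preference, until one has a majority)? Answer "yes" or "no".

Borda — scores: B 1573, C 868, E 1011, A 988, D 1180. Winner: B.
Instant-runoff — R1 B 315, C 0, E 214, A 33, D 0 (B winner). Winner: B.
The two methods agree.

yes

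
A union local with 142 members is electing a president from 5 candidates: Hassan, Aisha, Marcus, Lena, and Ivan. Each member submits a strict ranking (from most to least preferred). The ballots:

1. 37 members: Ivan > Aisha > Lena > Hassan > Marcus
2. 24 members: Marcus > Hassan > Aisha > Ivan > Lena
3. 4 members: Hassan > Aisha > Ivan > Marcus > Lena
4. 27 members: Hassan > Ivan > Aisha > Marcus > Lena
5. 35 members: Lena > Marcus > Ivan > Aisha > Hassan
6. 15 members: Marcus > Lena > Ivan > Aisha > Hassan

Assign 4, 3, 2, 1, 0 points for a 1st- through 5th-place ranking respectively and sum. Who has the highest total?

Ivan

Hassan: 37·1 + 24·3 + 4·4 + 27·4 + 35·0 + 15·0 = 233
Aisha: 37·3 + 24·2 + 4·3 + 27·2 + 35·1 + 15·1 = 275
Marcus: 37·0 + 24·4 + 4·1 + 27·1 + 35·3 + 15·4 = 292
Lena: 37·2 + 24·0 + 4·0 + 27·0 + 35·4 + 15·3 = 259
Ivan: 37·4 + 24·1 + 4·2 + 27·3 + 35·2 + 15·2 = 361
Ivan has the highest Borda score (361).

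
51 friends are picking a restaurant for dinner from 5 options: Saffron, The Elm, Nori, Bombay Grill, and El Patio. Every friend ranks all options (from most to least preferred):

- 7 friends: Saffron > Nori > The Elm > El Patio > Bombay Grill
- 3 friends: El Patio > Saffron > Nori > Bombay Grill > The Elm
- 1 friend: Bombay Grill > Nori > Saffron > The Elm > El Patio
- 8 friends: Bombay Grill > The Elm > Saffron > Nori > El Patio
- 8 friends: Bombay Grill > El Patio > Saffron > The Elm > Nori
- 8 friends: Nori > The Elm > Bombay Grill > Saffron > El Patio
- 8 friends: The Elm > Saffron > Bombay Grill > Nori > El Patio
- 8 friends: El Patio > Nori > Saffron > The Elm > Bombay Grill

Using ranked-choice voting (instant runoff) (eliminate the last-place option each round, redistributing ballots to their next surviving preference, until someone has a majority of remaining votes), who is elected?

Round 1: Saffron 7, The Elm 8, Nori 8, Bombay Grill 17, El Patio 11. Eliminate Saffron.
Round 2: The Elm 8, Nori 15, Bombay Grill 17, El Patio 11. Eliminate The Elm.
Round 3: Nori 15, Bombay Grill 25, El Patio 11. Eliminate El Patio.
Round 4: Nori 26, Bombay Grill 25. Nori has a majority.

Nori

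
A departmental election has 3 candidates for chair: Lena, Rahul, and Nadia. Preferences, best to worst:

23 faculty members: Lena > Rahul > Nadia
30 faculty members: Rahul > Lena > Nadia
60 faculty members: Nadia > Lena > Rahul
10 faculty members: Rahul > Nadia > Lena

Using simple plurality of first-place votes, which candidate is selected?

Nadia

First-place votes: Lena 23, Rahul 40, Nadia 60.
Nadia has the most first-place votes.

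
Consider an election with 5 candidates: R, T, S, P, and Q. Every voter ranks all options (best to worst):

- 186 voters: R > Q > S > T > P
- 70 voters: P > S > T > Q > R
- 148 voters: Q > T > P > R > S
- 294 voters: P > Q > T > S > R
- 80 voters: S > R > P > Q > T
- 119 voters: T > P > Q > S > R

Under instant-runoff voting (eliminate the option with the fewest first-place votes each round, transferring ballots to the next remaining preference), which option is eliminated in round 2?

T

Round 1: R 186, T 119, S 80, P 364, Q 148. Eliminate S.
Round 2: R 266, T 119, P 364, Q 148. Eliminate T.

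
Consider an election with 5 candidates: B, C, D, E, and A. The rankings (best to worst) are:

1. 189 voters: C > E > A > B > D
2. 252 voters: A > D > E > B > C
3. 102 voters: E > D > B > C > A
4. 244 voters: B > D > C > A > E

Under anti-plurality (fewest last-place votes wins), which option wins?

B

Last-place votes: B 0, C 252, D 189, E 244, A 102.
B is ranked last by the fewest voters, so B wins.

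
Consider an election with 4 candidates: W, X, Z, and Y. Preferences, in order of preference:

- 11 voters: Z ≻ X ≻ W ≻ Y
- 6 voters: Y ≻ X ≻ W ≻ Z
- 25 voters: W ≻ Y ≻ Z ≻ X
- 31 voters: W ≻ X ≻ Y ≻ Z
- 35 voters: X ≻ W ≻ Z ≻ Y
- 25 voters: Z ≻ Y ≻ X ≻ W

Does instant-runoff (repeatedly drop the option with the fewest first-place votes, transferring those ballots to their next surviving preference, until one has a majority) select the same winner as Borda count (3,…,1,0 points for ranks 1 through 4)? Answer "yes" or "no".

no

Instant-runoff — R1 W 56, X 35, Z 36, Y 6 (Y out); R2 W 56, X 41, Z 36 (Z out); R3 W 56, X 77 (X winner). Winner: X.
Borda — scores: W 255, X 226, Z 168, Y 149. Winner: W.
The two methods disagree.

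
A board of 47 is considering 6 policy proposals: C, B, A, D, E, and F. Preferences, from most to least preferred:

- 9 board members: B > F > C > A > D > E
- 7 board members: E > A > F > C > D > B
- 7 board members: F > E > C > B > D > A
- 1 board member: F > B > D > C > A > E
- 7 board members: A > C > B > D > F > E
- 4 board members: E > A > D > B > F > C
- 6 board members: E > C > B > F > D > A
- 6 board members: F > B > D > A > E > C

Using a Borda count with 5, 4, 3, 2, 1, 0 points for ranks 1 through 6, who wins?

F

C: 9·3 + 7·2 + 7·3 + 1·2 + 7·4 + 4·0 + 6·4 + 6·0 = 116
B: 9·5 + 7·0 + 7·2 + 1·4 + 7·3 + 4·2 + 6·3 + 6·4 = 134
A: 9·2 + 7·4 + 7·0 + 1·1 + 7·5 + 4·4 + 6·0 + 6·2 = 110
D: 9·1 + 7·1 + 7·1 + 1·3 + 7·2 + 4·3 + 6·1 + 6·3 = 76
E: 9·0 + 7·5 + 7·4 + 1·0 + 7·0 + 4·5 + 6·5 + 6·1 = 119
F: 9·4 + 7·3 + 7·5 + 1·5 + 7·1 + 4·1 + 6·2 + 6·5 = 150
F has the highest Borda score (150).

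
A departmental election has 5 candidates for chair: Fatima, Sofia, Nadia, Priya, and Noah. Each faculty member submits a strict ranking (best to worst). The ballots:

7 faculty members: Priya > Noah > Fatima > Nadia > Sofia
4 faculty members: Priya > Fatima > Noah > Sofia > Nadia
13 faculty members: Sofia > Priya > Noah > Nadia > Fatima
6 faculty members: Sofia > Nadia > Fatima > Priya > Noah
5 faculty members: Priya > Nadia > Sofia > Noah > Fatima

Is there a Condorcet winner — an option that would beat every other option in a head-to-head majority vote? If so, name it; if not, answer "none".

Sofia vs Fatima: 24–11 for Sofia.
Sofia vs Nadia: 23–12 for Sofia.
Sofia vs Priya: 19–16 for Sofia.
Sofia vs Noah: 24–11 for Sofia.
Sofia beats every other option head-to-head.

Sofia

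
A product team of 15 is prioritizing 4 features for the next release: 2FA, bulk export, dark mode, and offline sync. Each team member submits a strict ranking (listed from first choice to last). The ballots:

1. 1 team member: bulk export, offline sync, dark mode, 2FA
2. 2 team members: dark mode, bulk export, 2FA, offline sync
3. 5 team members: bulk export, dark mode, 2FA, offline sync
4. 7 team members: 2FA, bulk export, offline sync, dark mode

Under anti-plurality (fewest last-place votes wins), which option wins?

bulk export

Last-place votes: 2FA 1, bulk export 0, dark mode 7, offline sync 7.
bulk export is ranked last by the fewest voters, so bulk export wins.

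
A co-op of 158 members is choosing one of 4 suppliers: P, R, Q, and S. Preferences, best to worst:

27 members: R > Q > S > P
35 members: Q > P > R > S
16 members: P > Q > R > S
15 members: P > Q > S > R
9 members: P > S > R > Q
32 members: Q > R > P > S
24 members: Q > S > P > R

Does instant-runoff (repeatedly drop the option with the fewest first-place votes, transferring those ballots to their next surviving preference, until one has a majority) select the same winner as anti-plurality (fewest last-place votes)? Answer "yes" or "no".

yes

Instant-runoff — R1 P 40, R 27, Q 91, S 0 (Q winner). Winner: Q.
Anti-plurality — last-place votes: P 27, R 39, Q 9, S 83. Winner: Q.
The two methods agree.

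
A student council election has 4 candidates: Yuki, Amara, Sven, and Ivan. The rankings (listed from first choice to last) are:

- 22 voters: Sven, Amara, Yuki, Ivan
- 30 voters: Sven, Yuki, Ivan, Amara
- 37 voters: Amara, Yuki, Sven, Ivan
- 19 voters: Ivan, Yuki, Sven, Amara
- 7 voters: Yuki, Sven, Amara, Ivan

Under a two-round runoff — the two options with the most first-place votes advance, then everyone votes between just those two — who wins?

Round 1 first-place votes: Yuki 7, Amara 37, Sven 52, Ivan 19.
Sven and Amara advance.
Runoff: Sven is preferred to Amara by 78 voters; Amara by 37.
Sven wins the runoff.

Sven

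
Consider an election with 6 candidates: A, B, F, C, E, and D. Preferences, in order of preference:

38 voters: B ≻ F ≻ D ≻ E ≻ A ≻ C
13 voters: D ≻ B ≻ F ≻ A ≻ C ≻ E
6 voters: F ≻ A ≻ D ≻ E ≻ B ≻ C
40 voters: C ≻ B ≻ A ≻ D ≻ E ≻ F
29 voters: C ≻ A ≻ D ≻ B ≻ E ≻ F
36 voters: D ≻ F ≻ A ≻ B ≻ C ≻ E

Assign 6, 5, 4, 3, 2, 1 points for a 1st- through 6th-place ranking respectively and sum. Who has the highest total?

D

A: 38·2 + 13·3 + 6·5 + 40·4 + 29·5 + 36·4 = 594
B: 38·6 + 13·5 + 6·2 + 40·5 + 29·3 + 36·3 = 700
F: 38·5 + 13·4 + 6·6 + 40·1 + 29·1 + 36·5 = 527
C: 38·1 + 13·2 + 6·1 + 40·6 + 29·6 + 36·2 = 556
E: 38·3 + 13·1 + 6·3 + 40·2 + 29·2 + 36·1 = 319
D: 38·4 + 13·6 + 6·4 + 40·3 + 29·4 + 36·6 = 706
D has the highest Borda score (706).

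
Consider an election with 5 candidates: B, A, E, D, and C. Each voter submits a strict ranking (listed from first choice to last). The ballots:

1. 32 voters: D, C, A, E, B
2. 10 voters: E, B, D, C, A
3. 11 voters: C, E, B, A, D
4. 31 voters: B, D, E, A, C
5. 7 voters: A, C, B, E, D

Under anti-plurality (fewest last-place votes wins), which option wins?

Last-place votes: B 32, A 10, E 0, D 18, C 31.
E is ranked last by the fewest voters, so E wins.

E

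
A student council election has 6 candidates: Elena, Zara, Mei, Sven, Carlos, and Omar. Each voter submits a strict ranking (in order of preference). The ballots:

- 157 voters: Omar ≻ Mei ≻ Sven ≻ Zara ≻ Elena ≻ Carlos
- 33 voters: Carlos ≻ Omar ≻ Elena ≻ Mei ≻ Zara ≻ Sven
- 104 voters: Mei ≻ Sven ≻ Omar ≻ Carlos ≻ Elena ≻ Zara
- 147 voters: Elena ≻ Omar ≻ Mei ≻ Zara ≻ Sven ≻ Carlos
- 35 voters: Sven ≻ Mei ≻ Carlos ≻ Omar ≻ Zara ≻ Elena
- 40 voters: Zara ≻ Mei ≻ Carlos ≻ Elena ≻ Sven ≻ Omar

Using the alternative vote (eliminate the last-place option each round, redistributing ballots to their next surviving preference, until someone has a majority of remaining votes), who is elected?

Omar

Round 1: Elena 147, Zara 40, Mei 104, Sven 35, Carlos 33, Omar 157. Eliminate Carlos.
Round 2: Elena 147, Zara 40, Mei 104, Sven 35, Omar 190. Eliminate Sven.
Round 3: Elena 147, Zara 40, Mei 139, Omar 190. Eliminate Zara.
Round 4: Elena 147, Mei 179, Omar 190. Eliminate Elena.
Round 5: Mei 179, Omar 337. Omar has a majority.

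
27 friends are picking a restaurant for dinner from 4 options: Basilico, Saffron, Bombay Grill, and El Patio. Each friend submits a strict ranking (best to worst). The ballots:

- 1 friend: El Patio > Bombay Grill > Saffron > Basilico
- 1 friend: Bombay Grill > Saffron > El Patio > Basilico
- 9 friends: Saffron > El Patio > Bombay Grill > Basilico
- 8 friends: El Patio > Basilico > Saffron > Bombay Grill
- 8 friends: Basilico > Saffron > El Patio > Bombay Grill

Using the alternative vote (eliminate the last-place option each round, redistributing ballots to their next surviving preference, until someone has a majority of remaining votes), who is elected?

Saffron

Round 1: Basilico 8, Saffron 9, Bombay Grill 1, El Patio 9. Eliminate Bombay Grill.
Round 2: Basilico 8, Saffron 10, El Patio 9. Eliminate Basilico.
Round 3: Saffron 18, El Patio 9. Saffron has a majority.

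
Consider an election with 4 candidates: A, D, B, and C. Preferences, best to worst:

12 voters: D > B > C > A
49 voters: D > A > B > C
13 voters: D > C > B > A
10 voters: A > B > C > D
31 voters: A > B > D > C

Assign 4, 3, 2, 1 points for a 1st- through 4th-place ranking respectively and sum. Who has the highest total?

A: 12·1 + 49·3 + 13·1 + 10·4 + 31·4 = 336
D: 12·4 + 49·4 + 13·4 + 10·1 + 31·2 = 368
B: 12·3 + 49·2 + 13·2 + 10·3 + 31·3 = 283
C: 12·2 + 49·1 + 13·3 + 10·2 + 31·1 = 163
D has the highest Borda score (368).

D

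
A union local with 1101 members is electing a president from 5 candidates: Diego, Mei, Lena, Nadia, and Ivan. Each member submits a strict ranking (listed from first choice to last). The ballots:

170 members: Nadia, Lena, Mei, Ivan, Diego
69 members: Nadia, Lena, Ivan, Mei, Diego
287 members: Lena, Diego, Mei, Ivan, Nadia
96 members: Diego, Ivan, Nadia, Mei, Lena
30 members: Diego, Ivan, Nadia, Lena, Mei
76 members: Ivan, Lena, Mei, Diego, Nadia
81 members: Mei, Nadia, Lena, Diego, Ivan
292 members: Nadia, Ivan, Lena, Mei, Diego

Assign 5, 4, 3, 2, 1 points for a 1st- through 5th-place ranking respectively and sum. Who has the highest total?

Diego: 170·1 + 69·1 + 287·4 + 96·5 + 30·5 + 76·2 + 81·2 + 292·1 = 2623
Mei: 170·3 + 69·2 + 287·3 + 96·2 + 30·1 + 76·3 + 81·5 + 292·2 = 2948
Lena: 170·4 + 69·4 + 287·5 + 96·1 + 30·2 + 76·4 + 81·3 + 292·3 = 3970
Nadia: 170·5 + 69·5 + 287·1 + 96·3 + 30·3 + 76·1 + 81·4 + 292·5 = 3720
Ivan: 170·2 + 69·3 + 287·2 + 96·4 + 30·4 + 76·5 + 81·1 + 292·4 = 3254
Lena has the highest Borda score (3970).

Lena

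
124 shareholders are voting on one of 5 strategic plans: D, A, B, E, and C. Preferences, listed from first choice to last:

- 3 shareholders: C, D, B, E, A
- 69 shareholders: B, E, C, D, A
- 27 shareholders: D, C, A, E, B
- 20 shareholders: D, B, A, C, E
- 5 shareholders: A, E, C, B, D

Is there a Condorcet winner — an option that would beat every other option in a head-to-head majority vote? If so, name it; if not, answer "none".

B vs D: 74–50 for B.
B vs A: 92–32 for B.
B vs E: 92–32 for B.
B vs C: 89–35 for B.
B beats every other option head-to-head.

B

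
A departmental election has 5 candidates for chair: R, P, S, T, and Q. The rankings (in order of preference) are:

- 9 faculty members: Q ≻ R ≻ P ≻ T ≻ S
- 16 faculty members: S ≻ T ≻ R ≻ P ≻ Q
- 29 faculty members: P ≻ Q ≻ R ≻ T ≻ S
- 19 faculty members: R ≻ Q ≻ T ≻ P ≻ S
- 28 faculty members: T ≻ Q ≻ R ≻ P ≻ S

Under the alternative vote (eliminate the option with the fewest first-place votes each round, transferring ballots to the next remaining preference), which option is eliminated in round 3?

R

Round 1: R 19, P 29, S 16, T 28, Q 9. Eliminate Q.
Round 2: R 28, P 29, S 16, T 28. Eliminate S.
Round 3: R 28, P 29, T 44. Eliminate R.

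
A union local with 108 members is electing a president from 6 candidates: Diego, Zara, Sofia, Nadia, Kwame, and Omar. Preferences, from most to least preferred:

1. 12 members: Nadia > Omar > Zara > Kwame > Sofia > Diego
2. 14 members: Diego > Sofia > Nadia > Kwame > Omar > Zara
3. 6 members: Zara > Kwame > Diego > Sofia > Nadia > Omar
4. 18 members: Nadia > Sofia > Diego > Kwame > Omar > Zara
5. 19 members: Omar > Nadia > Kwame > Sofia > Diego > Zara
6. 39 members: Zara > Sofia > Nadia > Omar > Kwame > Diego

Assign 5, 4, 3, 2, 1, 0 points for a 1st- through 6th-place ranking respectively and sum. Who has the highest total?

Nadia

Diego: 12·0 + 14·5 + 6·3 + 18·3 + 19·1 + 39·0 = 161
Zara: 12·3 + 14·0 + 6·5 + 18·0 + 19·0 + 39·5 = 261
Sofia: 12·1 + 14·4 + 6·2 + 18·4 + 19·2 + 39·4 = 346
Nadia: 12·5 + 14·3 + 6·1 + 18·5 + 19·4 + 39·3 = 391
Kwame: 12·2 + 14·2 + 6·4 + 18·2 + 19·3 + 39·1 = 208
Omar: 12·4 + 14·1 + 6·0 + 18·1 + 19·5 + 39·2 = 253
Nadia has the highest Borda score (391).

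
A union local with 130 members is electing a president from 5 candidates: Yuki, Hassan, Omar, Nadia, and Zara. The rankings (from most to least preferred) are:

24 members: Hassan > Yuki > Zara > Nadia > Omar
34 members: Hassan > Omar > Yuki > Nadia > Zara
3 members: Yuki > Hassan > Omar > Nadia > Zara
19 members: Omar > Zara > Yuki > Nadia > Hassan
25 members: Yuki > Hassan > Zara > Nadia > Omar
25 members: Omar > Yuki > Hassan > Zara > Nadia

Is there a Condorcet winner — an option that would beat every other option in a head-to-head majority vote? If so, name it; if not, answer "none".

none

Checking pairwise contests:
Omar beats Yuki 78–52.
Yuki beats Hassan 72–58.
Hassan beats Omar 86–44.
Yuki beats Nadia 130–0.
Yuki beats Zara 111–19.
Every option loses at least one head-to-head, so there is no Condorcet winner.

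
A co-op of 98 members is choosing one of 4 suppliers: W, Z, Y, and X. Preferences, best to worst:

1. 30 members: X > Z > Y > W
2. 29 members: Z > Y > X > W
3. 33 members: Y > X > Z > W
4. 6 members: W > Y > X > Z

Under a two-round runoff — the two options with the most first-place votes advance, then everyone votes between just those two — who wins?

Round 1 first-place votes: W 6, Z 29, Y 33, X 30.
Y and X advance.
Runoff: Y is preferred to X by 68 voters; X by 30.
Y wins the runoff.

Y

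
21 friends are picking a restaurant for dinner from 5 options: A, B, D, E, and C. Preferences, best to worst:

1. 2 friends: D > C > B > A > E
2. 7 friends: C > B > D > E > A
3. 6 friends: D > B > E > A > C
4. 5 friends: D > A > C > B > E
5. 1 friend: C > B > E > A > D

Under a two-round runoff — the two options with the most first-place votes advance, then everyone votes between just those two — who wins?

Round 1 first-place votes: A 0, B 0, D 13, E 0, C 8.
D and C advance.
Runoff: D is preferred to C by 13 voters; C by 8.
D wins the runoff.

D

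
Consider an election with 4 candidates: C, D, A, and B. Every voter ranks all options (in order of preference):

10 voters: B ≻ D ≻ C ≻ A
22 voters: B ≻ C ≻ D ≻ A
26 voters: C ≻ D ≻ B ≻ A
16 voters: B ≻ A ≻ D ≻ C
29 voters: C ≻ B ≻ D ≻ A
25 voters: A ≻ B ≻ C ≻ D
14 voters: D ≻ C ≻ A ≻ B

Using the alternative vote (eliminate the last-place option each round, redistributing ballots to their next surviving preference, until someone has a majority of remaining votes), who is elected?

B

Round 1: C 55, D 14, A 25, B 48. Eliminate D.
Round 2: C 69, A 25, B 48. Eliminate A.
Round 3: C 69, B 73. B has a majority.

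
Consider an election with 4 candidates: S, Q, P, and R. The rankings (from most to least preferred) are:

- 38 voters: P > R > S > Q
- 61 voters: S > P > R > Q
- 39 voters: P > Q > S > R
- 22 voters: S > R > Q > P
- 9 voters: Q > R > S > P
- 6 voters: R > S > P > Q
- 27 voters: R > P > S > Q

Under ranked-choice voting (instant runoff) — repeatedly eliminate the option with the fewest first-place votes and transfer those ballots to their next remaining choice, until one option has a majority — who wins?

P

Round 1: S 83, Q 9, P 77, R 33. Eliminate Q.
Round 2: S 83, P 77, R 42. Eliminate R.
Round 3: S 98, P 104. P has a majority.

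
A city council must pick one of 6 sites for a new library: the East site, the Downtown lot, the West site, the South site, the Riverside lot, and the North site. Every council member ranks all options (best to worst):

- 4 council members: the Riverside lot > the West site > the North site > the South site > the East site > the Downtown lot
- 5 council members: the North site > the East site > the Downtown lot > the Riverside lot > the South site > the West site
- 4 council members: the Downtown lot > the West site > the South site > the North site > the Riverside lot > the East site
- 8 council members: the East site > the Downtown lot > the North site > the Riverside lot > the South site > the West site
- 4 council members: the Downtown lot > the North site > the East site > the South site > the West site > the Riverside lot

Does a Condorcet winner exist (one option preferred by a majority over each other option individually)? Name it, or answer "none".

Checking pairwise contests:
the North site beats the East site 17–8.
the East site beats the Downtown lot 17–8.
the East site beats the West site 17–8.
the East site beats the South site 17–8.
the East site beats the Riverside lot 17–8.
the Downtown lot beats the North site 16–9.
Every option loses at least one head-to-head, so there is no Condorcet winner.

none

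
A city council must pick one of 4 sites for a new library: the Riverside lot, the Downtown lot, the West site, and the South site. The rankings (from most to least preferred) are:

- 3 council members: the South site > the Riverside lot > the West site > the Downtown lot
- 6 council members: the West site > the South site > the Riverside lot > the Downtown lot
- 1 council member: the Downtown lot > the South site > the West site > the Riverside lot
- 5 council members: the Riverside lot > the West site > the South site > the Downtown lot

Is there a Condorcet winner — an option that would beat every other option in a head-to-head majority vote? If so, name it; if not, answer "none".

Checking pairwise contests:
the South site beats the Riverside lot 10–5.
the Riverside lot beats the Downtown lot 14–1.
the Riverside lot beats the West site 8–7.
the West site beats the South site 11–4.
Every option loses at least one head-to-head, so there is no Condorcet winner.

none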